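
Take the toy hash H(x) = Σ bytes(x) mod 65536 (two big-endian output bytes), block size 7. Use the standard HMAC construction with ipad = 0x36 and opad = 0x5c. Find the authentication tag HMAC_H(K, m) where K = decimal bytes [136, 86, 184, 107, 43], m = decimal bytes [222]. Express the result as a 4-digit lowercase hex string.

039b

Key decimal bytes [136, 86, 184, 107, 43] = 88 56 b8 6b 2b is 5 bytes ≤ B = 7; zero-pad to 7 bytes: K' = 88 56 b8 6b 2b 00 00.
K' ⊕ ipad = be 60 8e 5d 1d 36 36.  K' ⊕ opad = d4 0a e4 37 77 5c 5c.
Inner input = (K'⊕ipad) ∥ m = be 60 8e 5d 1d 36 36 ∥ de.
Inner hash: sum = 190+96+142+93+29+54+54+222 = 880 → 03 70.
Outer input = (K'⊕opad) ∥ inner = d4 0a e4 37 77 5c 5c ∥ 03 70.
Outer hash (tag): sum = 212+10+228+55+119+92+92+3+112 = 923 → 03 9b.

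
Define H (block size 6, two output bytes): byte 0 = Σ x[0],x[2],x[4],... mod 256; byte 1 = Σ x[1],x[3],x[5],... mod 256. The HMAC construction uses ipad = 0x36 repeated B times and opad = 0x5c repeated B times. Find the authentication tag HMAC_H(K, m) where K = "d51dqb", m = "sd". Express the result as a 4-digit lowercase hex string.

Key "d51dqb" = 64 35 31 64 71 62 is exactly B = 6 bytes: K' = 64 35 31 64 71 62.
K' ⊕ ipad = 52 03 07 52 47 54.  K' ⊕ opad = 38 69 6d 38 2d 3e.
Inner input = (K'⊕ipad) ∥ m = 52 03 07 52 47 54 ∥ 73 64.
Inner hash: even-index sum = 275 mod 256 = 19; odd-index sum = 269 mod 256 = 13 → 13 0d.
Outer input = (K'⊕opad) ∥ inner = 38 69 6d 38 2d 3e ∥ 13 0d.
Outer hash (tag): even-index sum = 229 mod 256 = 229; odd-index sum = 236 mod 256 = 236 → e5 ec.

e5ec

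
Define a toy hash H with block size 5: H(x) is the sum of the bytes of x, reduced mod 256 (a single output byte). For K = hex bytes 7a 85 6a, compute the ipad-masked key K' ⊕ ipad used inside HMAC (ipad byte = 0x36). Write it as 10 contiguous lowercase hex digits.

Key hex bytes 7a 85 6a is 3 bytes ≤ B = 5; zero-pad to 5 bytes: K' = 7a 85 6a 00 00.
XOR each byte with 0x36: 7a⊕36=4c, 85⊕36=b3, 6a⊕36=5c, 00⊕36=36, 00⊕36=36.

4cb35c3636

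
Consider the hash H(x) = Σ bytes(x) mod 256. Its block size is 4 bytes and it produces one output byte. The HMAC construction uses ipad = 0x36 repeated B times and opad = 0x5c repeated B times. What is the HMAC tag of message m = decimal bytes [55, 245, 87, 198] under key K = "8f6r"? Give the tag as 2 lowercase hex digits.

Key "8f6r" = 38 66 36 72 is exactly B = 4 bytes: K' = 38 66 36 72.
K' ⊕ ipad = 0e 50 00 44.  K' ⊕ opad = 64 3a 6a 2e.
Inner input = (K'⊕ipad) ∥ m = 0e 50 00 44 ∥ 37 f5 57 c6.
Inner hash: sum = 14+80+0+68+55+245+87+198 = 747; mod 256 = 235 → eb.
Outer input = (K'⊕opad) ∥ inner = 64 3a 6a 2e ∥ eb.
Outer hash (tag): sum = 100+58+106+46+235 = 545; mod 256 = 33 → 21.

21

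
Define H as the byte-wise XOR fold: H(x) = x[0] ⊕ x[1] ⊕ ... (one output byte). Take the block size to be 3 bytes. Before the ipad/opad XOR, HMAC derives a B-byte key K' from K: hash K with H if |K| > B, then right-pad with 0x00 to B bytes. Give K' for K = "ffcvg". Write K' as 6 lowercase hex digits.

|K| = 5 > B = 3, so first hash the key.
H(K): XOR 66⊕66⊕63⊕76⊕67 = 72.
Zero-pad H(K) = 72 to 3 bytes: K' = 72 00 00.

720000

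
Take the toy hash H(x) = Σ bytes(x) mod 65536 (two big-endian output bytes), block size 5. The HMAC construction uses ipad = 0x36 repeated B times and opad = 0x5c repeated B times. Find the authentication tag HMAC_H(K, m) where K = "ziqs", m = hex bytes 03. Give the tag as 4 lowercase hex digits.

Key "ziqs" = 7a 69 71 73 is 4 bytes ≤ B = 5; zero-pad to 5 bytes: K' = 7a 69 71 73 00.
K' ⊕ ipad = 4c 5f 47 45 36.  K' ⊕ opad = 26 35 2d 2f 5c.
Inner input = (K'⊕ipad) ∥ m = 4c 5f 47 45 36 ∥ 03.
Inner hash: sum = 76+95+71+69+54+3 = 368 → 01 70.
Outer input = (K'⊕opad) ∥ inner = 26 35 2d 2f 5c ∥ 01 70.
Outer hash (tag): sum = 38+53+45+47+92+1+112 = 388 → 01 84.

0184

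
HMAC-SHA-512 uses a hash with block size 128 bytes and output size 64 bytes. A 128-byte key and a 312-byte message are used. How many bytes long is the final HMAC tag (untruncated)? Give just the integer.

64

The tag is one SHA-512 digest: 64 bytes.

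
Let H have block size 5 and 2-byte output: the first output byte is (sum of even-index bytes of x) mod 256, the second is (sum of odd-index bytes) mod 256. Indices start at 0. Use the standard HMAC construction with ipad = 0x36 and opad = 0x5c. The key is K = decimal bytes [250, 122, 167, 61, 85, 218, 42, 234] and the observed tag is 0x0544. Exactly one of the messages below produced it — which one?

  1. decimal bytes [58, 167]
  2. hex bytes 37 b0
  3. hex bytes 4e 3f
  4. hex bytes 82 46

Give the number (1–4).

Key decimal bytes [250, 122, 167, 61, 85, 218, 42, 234] = fa 7a a7 3d 55 da 2a ea is 8 bytes > B = 5, so hash it first: H(key) = 20 7b, then zero-pad to 5 bytes: K' = 20 7b 00 00 00.
K' ⊕ ipad = 16 4d 36 36 36; K' ⊕ opad = 7c 27 5c 5c 5c.
m1: inner = H(16 4d 36 36 36 3a a7) = 29 bd; tag = H(7c 27 5c 5c 5c 29 bd) = f1ac
m2: inner = H(16 4d 36 36 36 37 b0) = 32 ba; tag = H(7c 27 5c 5c 5c 32 ba) = eeb5
m3: inner = H(16 4d 36 36 36 4e 3f) = c1 d1; tag = H(7c 27 5c 5c 5c c1 d1) = 0544 ← matches
m4: inner = H(16 4d 36 36 36 82 46) = c8 05; tag = H(7c 27 5c 5c 5c c8 05) = 394b

3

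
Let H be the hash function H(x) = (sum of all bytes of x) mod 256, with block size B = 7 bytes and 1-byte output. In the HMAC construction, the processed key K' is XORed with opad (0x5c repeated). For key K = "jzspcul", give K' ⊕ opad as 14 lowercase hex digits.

Key "jzspcul" = 6a 7a 73 70 63 75 6c is exactly B = 7 bytes: K' = 6a 7a 73 70 63 75 6c.
XOR each byte with 0x5c: 6a⊕5c=36, 7a⊕5c=26, 73⊕5c=2f, 70⊕5c=2c, 63⊕5c=3f, 75⊕5c=29, 6c⊕5c=30.

36262f2c3f2930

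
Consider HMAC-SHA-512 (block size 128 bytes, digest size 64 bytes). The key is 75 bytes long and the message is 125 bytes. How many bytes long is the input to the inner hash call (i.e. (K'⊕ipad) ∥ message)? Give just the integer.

Key is 75 ≤ 128 bytes, zero-padded: |K'| = 128.
Inner input = (K'⊕ipad) ∥ m → 128 + 125 = 253 bytes.

253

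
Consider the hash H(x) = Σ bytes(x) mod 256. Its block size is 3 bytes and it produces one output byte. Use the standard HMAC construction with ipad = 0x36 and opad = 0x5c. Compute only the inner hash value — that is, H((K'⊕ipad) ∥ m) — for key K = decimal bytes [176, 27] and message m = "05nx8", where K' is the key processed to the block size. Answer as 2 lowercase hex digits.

6c

Key decimal bytes [176, 27] = b0 1b is 2 bytes ≤ B = 3; zero-pad to 3 bytes: K' = b0 1b 00.
K' ⊕ ipad = 86 2d 36.
Inner input = 86 2d 36 ∥ 30 35 6e 78 38.
Inner hash: sum = 134+45+54+48+53+110+120+56 = 620; mod 256 = 108 → 6c.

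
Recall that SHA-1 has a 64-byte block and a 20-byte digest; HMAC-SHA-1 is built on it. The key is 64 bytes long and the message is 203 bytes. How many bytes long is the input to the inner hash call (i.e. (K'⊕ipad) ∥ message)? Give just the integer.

267

Key is 64 ≤ 64 bytes, zero-padded: |K'| = 64.
Inner input = (K'⊕ipad) ∥ m → 64 + 203 = 267 bytes.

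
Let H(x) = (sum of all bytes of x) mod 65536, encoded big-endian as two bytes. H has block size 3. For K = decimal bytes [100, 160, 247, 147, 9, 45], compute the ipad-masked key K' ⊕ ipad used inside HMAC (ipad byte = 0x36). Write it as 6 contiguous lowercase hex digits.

34f236

Key decimal bytes [100, 160, 247, 147, 9, 45] = 64 a0 f7 93 09 2d is 6 bytes > B = 3, so hash it first: H(key) = 02 c4, then zero-pad to 3 bytes: K' = 02 c4 00.
XOR each byte with 0x36: 02⊕36=34, c4⊕36=f2, 00⊕36=36.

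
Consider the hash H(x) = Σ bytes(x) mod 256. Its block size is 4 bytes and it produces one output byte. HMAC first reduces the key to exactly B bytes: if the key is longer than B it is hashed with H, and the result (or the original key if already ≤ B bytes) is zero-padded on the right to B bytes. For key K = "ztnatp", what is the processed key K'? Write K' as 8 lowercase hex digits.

|K| = 6 > B = 4, so first hash the key.
H(K): sum = 122+116+110+97+116+112 = 673; mod 256 = 161 → a1.
Zero-pad H(K) = a1 to 4 bytes: K' = a1 00 00 00.

a1000000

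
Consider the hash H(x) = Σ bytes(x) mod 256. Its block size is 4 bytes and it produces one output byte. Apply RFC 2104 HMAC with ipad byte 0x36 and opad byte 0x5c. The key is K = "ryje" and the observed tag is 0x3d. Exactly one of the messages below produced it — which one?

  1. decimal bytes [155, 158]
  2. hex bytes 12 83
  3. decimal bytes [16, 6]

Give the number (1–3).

Key "ryje" = 72 79 6a 65 is exactly B = 4 bytes: K' = 72 79 6a 65.
K' ⊕ ipad = 44 4f 5c 53; K' ⊕ opad = 2e 25 36 39.
m1: inner = H(44 4f 5c 53 9b 9e) = 7b; tag = H(2e 25 36 39 7b) = 3d ← matches
m2: inner = H(44 4f 5c 53 12 83) = d7; tag = H(2e 25 36 39 d7) = 99
m3: inner = H(44 4f 5c 53 10 06) = 58; tag = H(2e 25 36 39 58) = 1a

1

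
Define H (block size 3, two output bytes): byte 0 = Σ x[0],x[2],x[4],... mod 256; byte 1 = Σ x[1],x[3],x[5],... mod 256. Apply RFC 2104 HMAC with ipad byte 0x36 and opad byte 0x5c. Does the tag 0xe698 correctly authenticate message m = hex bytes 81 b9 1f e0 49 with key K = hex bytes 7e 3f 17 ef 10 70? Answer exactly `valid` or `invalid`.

Key hex bytes 7e 3f 17 ef 10 70 is 6 bytes > B = 3, so hash it first: H(key) = a5 9e, then zero-pad to 3 bytes: K' = a5 9e 00.
K' ⊕ ipad = 93 a8 36; K' ⊕ opad = f9 c2 5c.
Inner hash: even-index sum = 610 mod 256 = 98; odd-index sum = 401 mod 256 = 145 → 62 91.
Outer hash (recomputed tag): even-index sum = 486 mod 256 = 230; odd-index sum = 292 mod 256 = 36 → e6 24.
Recomputed tag = e624; claimed = e698 → mismatch.

invalid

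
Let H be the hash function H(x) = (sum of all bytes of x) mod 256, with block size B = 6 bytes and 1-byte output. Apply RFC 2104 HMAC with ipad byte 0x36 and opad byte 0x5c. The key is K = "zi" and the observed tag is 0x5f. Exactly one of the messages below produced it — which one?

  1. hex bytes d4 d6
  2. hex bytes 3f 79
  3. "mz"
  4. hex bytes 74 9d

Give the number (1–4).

4

Key "zi" = 7a 69 is 2 bytes ≤ B = 6; zero-pad to 6 bytes: K' = 7a 69 00 00 00 00.
K' ⊕ ipad = 4c 5f 36 36 36 36; K' ⊕ opad = 26 35 5c 5c 5c 5c.
m1: inner = H(4c 5f 36 36 36 36 d4 d6) = 2d; tag = H(26 35 5c 5c 5c 5c 2d) = f8
m2: inner = H(4c 5f 36 36 36 36 3f 79) = 3b; tag = H(26 35 5c 5c 5c 5c 3b) = 06
m3: inner = H(4c 5f 36 36 36 36 6d 7a) = 6a; tag = H(26 35 5c 5c 5c 5c 6a) = 35
m4: inner = H(4c 5f 36 36 36 36 74 9d) = 94; tag = H(26 35 5c 5c 5c 5c 94) = 5f ← matches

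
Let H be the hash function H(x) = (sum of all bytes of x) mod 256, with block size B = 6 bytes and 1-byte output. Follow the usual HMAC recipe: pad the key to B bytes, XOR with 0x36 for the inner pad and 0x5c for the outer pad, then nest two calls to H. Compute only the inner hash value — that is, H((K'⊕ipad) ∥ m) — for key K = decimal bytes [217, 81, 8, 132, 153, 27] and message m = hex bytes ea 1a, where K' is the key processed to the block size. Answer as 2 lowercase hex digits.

Key decimal bytes [217, 81, 8, 132, 153, 27] = d9 51 08 84 99 1b is exactly B = 6 bytes: K' = d9 51 08 84 99 1b.
K' ⊕ ipad = ef 67 3e b2 af 2d.
Inner input = ef 67 3e b2 af 2d ∥ ea 1a.
Inner hash: sum = 239+103+62+178+175+45+234+26 = 1062; mod 256 = 38 → 26.

26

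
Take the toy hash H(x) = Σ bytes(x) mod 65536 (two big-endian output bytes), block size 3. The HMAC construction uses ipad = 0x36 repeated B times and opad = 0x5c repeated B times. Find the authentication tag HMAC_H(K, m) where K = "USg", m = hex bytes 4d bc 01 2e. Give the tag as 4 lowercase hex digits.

00a6

Key "USg" = 55 53 67 is exactly B = 3 bytes: K' = 55 53 67.
K' ⊕ ipad = 63 65 51.  K' ⊕ opad = 09 0f 3b.
Inner input = (K'⊕ipad) ∥ m = 63 65 51 ∥ 4d bc 01 2e.
Inner hash: sum = 99+101+81+77+188+1+46 = 593 → 02 51.
Outer input = (K'⊕opad) ∥ inner = 09 0f 3b ∥ 02 51.
Outer hash (tag): sum = 9+15+59+2+81 = 166 → 00 a6.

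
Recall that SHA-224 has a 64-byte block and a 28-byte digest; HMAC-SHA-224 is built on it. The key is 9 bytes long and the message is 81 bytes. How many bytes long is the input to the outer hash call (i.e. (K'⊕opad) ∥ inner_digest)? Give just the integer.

Key is 9 ≤ 64 bytes, zero-padded: |K'| = 64.
Outer input = (K'⊕opad) ∥ H(inner) → 64 + 28 = 92 bytes.

92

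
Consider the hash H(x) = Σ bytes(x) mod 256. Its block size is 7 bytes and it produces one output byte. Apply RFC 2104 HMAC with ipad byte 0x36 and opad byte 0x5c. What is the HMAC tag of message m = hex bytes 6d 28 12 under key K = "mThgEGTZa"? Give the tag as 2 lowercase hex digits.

Key "mThgEGTZa" = 6d 54 68 67 45 47 54 5a 61 is 9 bytes > B = 7, so hash it first: H(key) = 2b, then zero-pad to 7 bytes: K' = 2b 00 00 00 00 00 00.
K' ⊕ ipad = 1d 36 36 36 36 36 36.  K' ⊕ opad = 77 5c 5c 5c 5c 5c 5c.
Inner input = (K'⊕ipad) ∥ m = 1d 36 36 36 36 36 36 ∥ 6d 28 12.
Inner hash: sum = 29+54+54+54+54+54+54+109+40+18 = 520; mod 256 = 8 → 08.
Outer input = (K'⊕opad) ∥ inner = 77 5c 5c 5c 5c 5c 5c ∥ 08.
Outer hash (tag): sum = 119+92+92+92+92+92+92+8 = 679; mod 256 = 167 → a7.

a7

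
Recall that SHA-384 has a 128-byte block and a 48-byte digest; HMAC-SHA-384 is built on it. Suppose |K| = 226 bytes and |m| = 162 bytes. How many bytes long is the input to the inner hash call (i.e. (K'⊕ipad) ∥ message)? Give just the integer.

290

Key is 226 > 128 bytes, so it is hashed to 48 bytes then zero-padded to 128: |K'| = 128.
Inner input = (K'⊕ipad) ∥ m → 128 + 162 = 290 bytes.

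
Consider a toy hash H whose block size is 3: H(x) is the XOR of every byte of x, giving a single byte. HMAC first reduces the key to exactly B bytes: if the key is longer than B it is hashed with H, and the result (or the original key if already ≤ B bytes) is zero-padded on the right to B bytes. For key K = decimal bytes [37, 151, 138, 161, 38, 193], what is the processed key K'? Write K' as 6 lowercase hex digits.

7e0000

|K| = 6 > B = 3, so first hash the key.
H(K): XOR 25⊕97⊕8a⊕a1⊕26⊕c1 = 7e.
Zero-pad H(K) = 7e to 3 bytes: K' = 7e 00 00.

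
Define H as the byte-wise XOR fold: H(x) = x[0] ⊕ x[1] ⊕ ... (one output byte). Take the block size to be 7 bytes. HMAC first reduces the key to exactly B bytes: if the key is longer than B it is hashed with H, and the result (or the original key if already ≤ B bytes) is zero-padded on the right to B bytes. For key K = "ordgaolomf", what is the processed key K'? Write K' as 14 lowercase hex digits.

|K| = 10 > B = 7, so first hash the key.
H(K): XOR 6f⊕72⊕64⊕67⊕61⊕6f⊕6c⊕6f⊕6d⊕66 = 18.
Zero-pad H(K) = 18 to 7 bytes: K' = 18 00 00 00 00 00 00.

18000000000000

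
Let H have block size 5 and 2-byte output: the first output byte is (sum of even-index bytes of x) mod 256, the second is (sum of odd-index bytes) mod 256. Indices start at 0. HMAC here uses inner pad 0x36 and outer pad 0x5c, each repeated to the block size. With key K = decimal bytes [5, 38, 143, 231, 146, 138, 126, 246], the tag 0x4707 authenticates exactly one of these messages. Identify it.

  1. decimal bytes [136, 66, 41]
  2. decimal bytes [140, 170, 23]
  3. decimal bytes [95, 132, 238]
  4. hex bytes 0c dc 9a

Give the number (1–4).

4

Key decimal bytes [5, 38, 143, 231, 146, 138, 126, 246] = 05 26 8f e7 92 8a 7e f6 is 8 bytes > B = 5, so hash it first: H(key) = a4 8d, then zero-pad to 5 bytes: K' = a4 8d 00 00 00.
K' ⊕ ipad = 92 bb 36 36 36; K' ⊕ opad = f8 d1 5c 5c 5c.
m1: inner = H(92 bb 36 36 36 88 42 29) = 40 a2; tag = H(f8 d1 5c 5c 5c 40 a2) = 526d
m2: inner = H(92 bb 36 36 36 8c aa 17) = a8 94; tag = H(f8 d1 5c 5c 5c a8 94) = 44d5
m3: inner = H(92 bb 36 36 36 5f 84 ee) = 82 3e; tag = H(f8 d1 5c 5c 5c 82 3e) = eeaf
m4: inner = H(92 bb 36 36 36 0c dc 9a) = da 97; tag = H(f8 d1 5c 5c 5c da 97) = 4707 ← matches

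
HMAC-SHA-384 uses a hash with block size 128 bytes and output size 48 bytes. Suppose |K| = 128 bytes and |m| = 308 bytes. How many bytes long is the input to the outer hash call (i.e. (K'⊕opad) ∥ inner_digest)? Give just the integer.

Key is 128 ≤ 128 bytes, zero-padded: |K'| = 128.
Outer input = (K'⊕opad) ∥ H(inner) → 128 + 48 = 176 bytes.

176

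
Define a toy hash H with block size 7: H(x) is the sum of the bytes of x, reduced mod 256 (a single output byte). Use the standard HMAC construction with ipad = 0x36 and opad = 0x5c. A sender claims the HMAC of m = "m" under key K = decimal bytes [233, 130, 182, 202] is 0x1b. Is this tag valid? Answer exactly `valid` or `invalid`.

invalid

Key decimal bytes [233, 130, 182, 202] = e9 82 b6 ca is 4 bytes ≤ B = 7; zero-pad to 7 bytes: K' = e9 82 b6 ca 00 00 00.
K' ⊕ ipad = df b4 80 fc 36 36 36; K' ⊕ opad = b5 de ea 96 5c 5c 5c.
Inner hash: sum = 223+180+128+252+54+54+54+109 = 1054; mod 256 = 30 → 1e.
Outer hash (recomputed tag): sum = 181+222+234+150+92+92+92+30 = 1093; mod 256 = 69 → 45.
Recomputed tag = 45; claimed = 1b → mismatch.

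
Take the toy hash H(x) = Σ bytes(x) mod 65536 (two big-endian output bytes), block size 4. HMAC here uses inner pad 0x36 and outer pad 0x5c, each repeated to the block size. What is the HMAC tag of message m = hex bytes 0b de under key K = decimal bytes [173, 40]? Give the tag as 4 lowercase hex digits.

022d

Key decimal bytes [173, 40] = ad 28 is 2 bytes ≤ B = 4; zero-pad to 4 bytes: K' = ad 28 00 00.
K' ⊕ ipad = 9b 1e 36 36.  K' ⊕ opad = f1 74 5c 5c.
Inner input = (K'⊕ipad) ∥ m = 9b 1e 36 36 ∥ 0b de.
Inner hash: sum = 155+30+54+54+11+222 = 526 → 02 0e.
Outer input = (K'⊕opad) ∥ inner = f1 74 5c 5c ∥ 02 0e.
Outer hash (tag): sum = 241+116+92+92+2+14 = 557 → 02 2d.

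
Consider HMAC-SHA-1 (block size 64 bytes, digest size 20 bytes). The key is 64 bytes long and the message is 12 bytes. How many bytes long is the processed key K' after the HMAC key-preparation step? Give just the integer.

64

Key is 64 ≤ 64 bytes, zero-padded: |K'| = 64.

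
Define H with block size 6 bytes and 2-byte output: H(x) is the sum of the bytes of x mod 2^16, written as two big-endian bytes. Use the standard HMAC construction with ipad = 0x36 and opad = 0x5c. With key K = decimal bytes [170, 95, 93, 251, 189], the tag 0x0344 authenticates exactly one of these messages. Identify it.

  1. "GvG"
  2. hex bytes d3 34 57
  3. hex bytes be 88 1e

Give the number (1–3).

3

Key decimal bytes [170, 95, 93, 251, 189] = aa 5f 5d fb bd is 5 bytes ≤ B = 6; zero-pad to 6 bytes: K' = aa 5f 5d fb bd 00.
K' ⊕ ipad = 9c 69 6b cd 8b 36; K' ⊕ opad = f6 03 01 a7 e1 5c.
m1: inner = H(9c 69 6b cd 8b 36 47 76 47) = 04 02; tag = H(f6 03 01 a7 e1 5c 04 02) = 02e4
m2: inner = H(9c 69 6b cd 8b 36 d3 34 57) = 04 5c; tag = H(f6 03 01 a7 e1 5c 04 5c) = 033e
m3: inner = H(9c 69 6b cd 8b 36 be 88 1e) = 04 62; tag = H(f6 03 01 a7 e1 5c 04 62) = 0344 ← matches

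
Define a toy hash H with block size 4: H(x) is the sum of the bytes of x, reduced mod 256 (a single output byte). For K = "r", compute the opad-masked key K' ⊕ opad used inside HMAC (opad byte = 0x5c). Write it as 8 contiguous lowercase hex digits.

2e5c5c5c

Key "r" = 72 is 1 byte ≤ B = 4; zero-pad to 4 bytes: K' = 72 00 00 00.
XOR each byte with 0x5c: 72⊕5c=2e, 00⊕5c=5c, 00⊕5c=5c, 00⊕5c=5c.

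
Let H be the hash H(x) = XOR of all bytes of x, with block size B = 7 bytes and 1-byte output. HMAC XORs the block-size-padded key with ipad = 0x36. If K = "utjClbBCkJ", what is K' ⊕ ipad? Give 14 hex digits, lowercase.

Key "utjClbBCkJ" = 75 74 6a 43 6c 62 42 43 6b 4a is 10 bytes > B = 7, so hash it first: H(key) = 06, then zero-pad to 7 bytes: K' = 06 00 00 00 00 00 00.
XOR each byte with 0x36: 06⊕36=30, 00⊕36=36, 00⊕36=36, 00⊕36=36, 00⊕36=36, 00⊕36=36, 00⊕36=36.

30363636363636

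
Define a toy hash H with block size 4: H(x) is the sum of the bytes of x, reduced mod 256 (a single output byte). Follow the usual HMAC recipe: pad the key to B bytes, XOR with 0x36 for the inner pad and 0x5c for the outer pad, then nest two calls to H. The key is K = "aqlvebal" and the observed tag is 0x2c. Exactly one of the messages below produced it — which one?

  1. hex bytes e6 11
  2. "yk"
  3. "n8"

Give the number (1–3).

2

Key "aqlvebal" = 61 71 6c 76 65 62 61 6c is 8 bytes > B = 4, so hash it first: H(key) = 48, then zero-pad to 4 bytes: K' = 48 00 00 00.
K' ⊕ ipad = 7e 36 36 36; K' ⊕ opad = 14 5c 5c 5c.
m1: inner = H(7e 36 36 36 e6 11) = 17; tag = H(14 5c 5c 5c 17) = 3f
m2: inner = H(7e 36 36 36 79 6b) = 04; tag = H(14 5c 5c 5c 04) = 2c ← matches
m3: inner = H(7e 36 36 36 6e 38) = c6; tag = H(14 5c 5c 5c c6) = ee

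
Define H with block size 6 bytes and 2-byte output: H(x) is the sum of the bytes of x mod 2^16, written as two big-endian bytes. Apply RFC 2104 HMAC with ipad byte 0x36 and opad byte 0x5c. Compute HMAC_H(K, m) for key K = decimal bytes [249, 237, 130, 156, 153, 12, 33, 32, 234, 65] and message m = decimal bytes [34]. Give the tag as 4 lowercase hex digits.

Key decimal bytes [249, 237, 130, 156, 153, 12, 33, 32, 234, 65] = f9 ed 82 9c 99 0c 21 20 ea 41 is 10 bytes > B = 6, so hash it first: H(key) = 05 15, then zero-pad to 6 bytes: K' = 05 15 00 00 00 00.
K' ⊕ ipad = 33 23 36 36 36 36.  K' ⊕ opad = 59 49 5c 5c 5c 5c.
Inner input = (K'⊕ipad) ∥ m = 33 23 36 36 36 36 ∥ 22.
Inner hash: sum = 51+35+54+54+54+54+34 = 336 → 01 50.
Outer input = (K'⊕opad) ∥ inner = 59 49 5c 5c 5c 5c ∥ 01 50.
Outer hash (tag): sum = 89+73+92+92+92+92+1+80 = 611 → 02 63.

0263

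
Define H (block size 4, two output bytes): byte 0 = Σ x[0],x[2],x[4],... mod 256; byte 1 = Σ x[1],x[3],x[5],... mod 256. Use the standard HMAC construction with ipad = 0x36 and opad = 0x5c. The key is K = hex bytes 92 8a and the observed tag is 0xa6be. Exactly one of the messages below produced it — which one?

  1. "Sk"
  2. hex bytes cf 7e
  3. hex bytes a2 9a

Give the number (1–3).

Key hex bytes 92 8a is 2 bytes ≤ B = 4; zero-pad to 4 bytes: K' = 92 8a 00 00.
K' ⊕ ipad = a4 bc 36 36; K' ⊕ opad = ce d6 5c 5c.
m1: inner = H(a4 bc 36 36 53 6b) = 2d 5d; tag = H(ce d6 5c 5c 2d 5d) = 578f
m2: inner = H(a4 bc 36 36 cf 7e) = a9 70; tag = H(ce d6 5c 5c a9 70) = d3a2
m3: inner = H(a4 bc 36 36 a2 9a) = 7c 8c; tag = H(ce d6 5c 5c 7c 8c) = a6be ← matches

3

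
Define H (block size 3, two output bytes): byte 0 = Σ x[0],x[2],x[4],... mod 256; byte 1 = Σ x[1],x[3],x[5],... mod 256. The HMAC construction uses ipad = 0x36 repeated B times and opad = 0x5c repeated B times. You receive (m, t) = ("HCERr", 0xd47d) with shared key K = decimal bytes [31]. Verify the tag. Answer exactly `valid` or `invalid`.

invalid

Key decimal bytes [31] = 1f is 1 byte ≤ B = 3; zero-pad to 3 bytes: K' = 1f 00 00.
K' ⊕ ipad = 29 36 36; K' ⊕ opad = 43 5c 5c.
Inner hash: even-index sum = 244 mod 256 = 244; odd-index sum = 309 mod 256 = 53 → f4 35.
Outer hash (recomputed tag): even-index sum = 212 mod 256 = 212; odd-index sum = 336 mod 256 = 80 → d4 50.
Recomputed tag = d450; claimed = d47d → mismatch.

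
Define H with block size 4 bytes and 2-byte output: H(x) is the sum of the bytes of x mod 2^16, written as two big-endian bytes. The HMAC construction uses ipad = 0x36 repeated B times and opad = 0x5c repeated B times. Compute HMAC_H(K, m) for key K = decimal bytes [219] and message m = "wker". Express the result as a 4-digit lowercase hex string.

01e6

Key decimal bytes [219] = db is 1 byte ≤ B = 4; zero-pad to 4 bytes: K' = db 00 00 00.
K' ⊕ ipad = ed 36 36 36.  K' ⊕ opad = 87 5c 5c 5c.
Inner input = (K'⊕ipad) ∥ m = ed 36 36 36 ∥ 77 6b 65 72.
Inner hash: sum = 237+54+54+54+119+107+101+114 = 840 → 03 48.
Outer input = (K'⊕opad) ∥ inner = 87 5c 5c 5c ∥ 03 48.
Outer hash (tag): sum = 135+92+92+92+3+72 = 486 → 01 e6.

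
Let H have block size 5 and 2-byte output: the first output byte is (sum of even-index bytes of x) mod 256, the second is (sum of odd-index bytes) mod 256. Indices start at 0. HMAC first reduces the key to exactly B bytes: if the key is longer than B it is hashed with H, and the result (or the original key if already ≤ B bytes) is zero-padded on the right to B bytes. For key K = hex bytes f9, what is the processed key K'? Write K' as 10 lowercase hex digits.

f900000000

Key hex bytes f9 is 1 byte ≤ B = 5; zero-pad to 5 bytes: K' = f9 00 00 00 00.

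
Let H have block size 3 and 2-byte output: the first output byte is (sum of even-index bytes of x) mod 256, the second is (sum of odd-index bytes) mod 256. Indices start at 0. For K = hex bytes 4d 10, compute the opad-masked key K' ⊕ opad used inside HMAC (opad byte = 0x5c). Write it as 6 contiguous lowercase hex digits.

114c5c

Key hex bytes 4d 10 is 2 bytes ≤ B = 3; zero-pad to 3 bytes: K' = 4d 10 00.
XOR each byte with 0x5c: 4d⊕5c=11, 10⊕5c=4c, 00⊕5c=5c.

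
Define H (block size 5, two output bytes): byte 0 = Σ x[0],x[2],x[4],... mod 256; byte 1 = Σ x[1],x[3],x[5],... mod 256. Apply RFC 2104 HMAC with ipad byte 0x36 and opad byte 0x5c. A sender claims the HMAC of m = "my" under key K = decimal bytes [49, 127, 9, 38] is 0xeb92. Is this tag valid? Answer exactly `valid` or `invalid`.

Key decimal bytes [49, 127, 9, 38] = 31 7f 09 26 is 4 bytes ≤ B = 5; zero-pad to 5 bytes: K' = 31 7f 09 26 00.
K' ⊕ ipad = 07 49 3f 10 36; K' ⊕ opad = 6d 23 55 7a 5c.
Inner hash: even-index sum = 245 mod 256 = 245; odd-index sum = 198 mod 256 = 198 → f5 c6.
Outer hash (recomputed tag): even-index sum = 484 mod 256 = 228; odd-index sum = 402 mod 256 = 146 → e4 92.
Recomputed tag = e492; claimed = eb92 → mismatch.

invalid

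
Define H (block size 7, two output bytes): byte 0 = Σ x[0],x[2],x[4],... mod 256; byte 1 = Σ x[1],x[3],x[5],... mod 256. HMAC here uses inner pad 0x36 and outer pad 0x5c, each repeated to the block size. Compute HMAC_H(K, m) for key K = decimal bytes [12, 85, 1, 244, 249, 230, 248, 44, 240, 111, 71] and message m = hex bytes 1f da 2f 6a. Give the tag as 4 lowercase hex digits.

3337

Key decimal bytes [12, 85, 1, 244, 249, 230, 248, 44, 240, 111, 71] = 0c 55 01 f4 f9 e6 f8 2c f0 6f 47 is 11 bytes > B = 7, so hash it first: H(key) = 35 ca, then zero-pad to 7 bytes: K' = 35 ca 00 00 00 00 00.
K' ⊕ ipad = 03 fc 36 36 36 36 36.  K' ⊕ opad = 69 96 5c 5c 5c 5c 5c.
Inner input = (K'⊕ipad) ∥ m = 03 fc 36 36 36 36 36 ∥ 1f da 2f 6a.
Inner hash: even-index sum = 489 mod 256 = 233; odd-index sum = 438 mod 256 = 182 → e9 b6.
Outer input = (K'⊕opad) ∥ inner = 69 96 5c 5c 5c 5c 5c ∥ e9 b6.
Outer hash (tag): even-index sum = 563 mod 256 = 51; odd-index sum = 567 mod 256 = 55 → 33 37.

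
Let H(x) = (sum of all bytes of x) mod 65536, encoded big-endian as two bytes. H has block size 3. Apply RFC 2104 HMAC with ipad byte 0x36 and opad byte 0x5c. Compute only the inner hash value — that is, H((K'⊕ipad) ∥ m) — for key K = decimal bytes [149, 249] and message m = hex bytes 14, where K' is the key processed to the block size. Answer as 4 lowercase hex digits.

01bc

Key decimal bytes [149, 249] = 95 f9 is 2 bytes ≤ B = 3; zero-pad to 3 bytes: K' = 95 f9 00.
K' ⊕ ipad = a3 cf 36.
Inner input = a3 cf 36 ∥ 14.
Inner hash: sum = 163+207+54+20 = 444 → 01 bc.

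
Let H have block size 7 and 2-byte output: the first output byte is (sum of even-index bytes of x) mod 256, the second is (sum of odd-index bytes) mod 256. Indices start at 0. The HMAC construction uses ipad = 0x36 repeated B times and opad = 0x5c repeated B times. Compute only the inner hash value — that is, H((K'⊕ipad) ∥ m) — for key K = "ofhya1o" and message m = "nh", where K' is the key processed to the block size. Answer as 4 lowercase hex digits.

cf14

Key "ofhya1o" = 6f 66 68 79 61 31 6f is exactly B = 7 bytes: K' = 6f 66 68 79 61 31 6f.
K' ⊕ ipad = 59 50 5e 4f 57 07 59.
Inner input = 59 50 5e 4f 57 07 59 ∥ 6e 68.
Inner hash: even-index sum = 463 mod 256 = 207; odd-index sum = 276 mod 256 = 20 → cf 14.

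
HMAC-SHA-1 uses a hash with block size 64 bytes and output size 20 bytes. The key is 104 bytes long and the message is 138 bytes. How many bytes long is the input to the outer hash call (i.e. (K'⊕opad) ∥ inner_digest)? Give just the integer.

Key is 104 > 64 bytes, so it is hashed to 20 bytes then zero-padded to 64: |K'| = 64.
Outer input = (K'⊕opad) ∥ H(inner) → 64 + 20 = 84 bytes.

84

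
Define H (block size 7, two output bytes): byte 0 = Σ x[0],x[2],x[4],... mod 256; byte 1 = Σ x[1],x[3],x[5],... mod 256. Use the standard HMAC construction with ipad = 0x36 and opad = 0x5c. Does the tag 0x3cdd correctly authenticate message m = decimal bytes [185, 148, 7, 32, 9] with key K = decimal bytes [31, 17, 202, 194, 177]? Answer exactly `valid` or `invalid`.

Key decimal bytes [31, 17, 202, 194, 177] = 1f 11 ca c2 b1 is 5 bytes ≤ B = 7; zero-pad to 7 bytes: K' = 1f 11 ca c2 b1 00 00.
K' ⊕ ipad = 29 27 fc f4 87 36 36; K' ⊕ opad = 43 4d 96 9e ed 5c 5c.
Inner hash: even-index sum = 662 mod 256 = 150; odd-index sum = 538 mod 256 = 26 → 96 1a.
Outer hash (recomputed tag): even-index sum = 572 mod 256 = 60; odd-index sum = 477 mod 256 = 221 → 3c dd.
Recomputed tag = 3cdd; claimed = 3cdd → match.

valid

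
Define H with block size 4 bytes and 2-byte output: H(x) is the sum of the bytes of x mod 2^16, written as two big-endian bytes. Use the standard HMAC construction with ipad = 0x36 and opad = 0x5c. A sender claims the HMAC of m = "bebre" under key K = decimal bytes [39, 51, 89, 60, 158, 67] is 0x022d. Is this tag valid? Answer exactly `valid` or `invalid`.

Key decimal bytes [39, 51, 89, 60, 158, 67] = 27 33 59 3c 9e 43 is 6 bytes > B = 4, so hash it first: H(key) = 01 d0, then zero-pad to 4 bytes: K' = 01 d0 00 00.
K' ⊕ ipad = 37 e6 36 36; K' ⊕ opad = 5d 8c 5c 5c.
Inner hash: sum = 55+230+54+54+98+101+98+114+101 = 905 → 03 89.
Outer hash (recomputed tag): sum = 93+140+92+92+3+137 = 557 → 02 2d.
Recomputed tag = 022d; claimed = 022d → match.

valid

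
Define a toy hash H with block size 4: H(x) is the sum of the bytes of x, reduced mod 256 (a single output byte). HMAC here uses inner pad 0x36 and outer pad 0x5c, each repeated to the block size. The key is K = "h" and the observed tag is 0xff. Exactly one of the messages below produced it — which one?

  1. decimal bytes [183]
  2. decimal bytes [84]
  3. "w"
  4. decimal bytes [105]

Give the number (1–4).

1

Key "h" = 68 is 1 byte ≤ B = 4; zero-pad to 4 bytes: K' = 68 00 00 00.
K' ⊕ ipad = 5e 36 36 36; K' ⊕ opad = 34 5c 5c 5c.
m1: inner = H(5e 36 36 36 b7) = b7; tag = H(34 5c 5c 5c b7) = ff ← matches
m2: inner = H(5e 36 36 36 54) = 54; tag = H(34 5c 5c 5c 54) = 9c
m3: inner = H(5e 36 36 36 77) = 77; tag = H(34 5c 5c 5c 77) = bf
m4: inner = H(5e 36 36 36 69) = 69; tag = H(34 5c 5c 5c 69) = b1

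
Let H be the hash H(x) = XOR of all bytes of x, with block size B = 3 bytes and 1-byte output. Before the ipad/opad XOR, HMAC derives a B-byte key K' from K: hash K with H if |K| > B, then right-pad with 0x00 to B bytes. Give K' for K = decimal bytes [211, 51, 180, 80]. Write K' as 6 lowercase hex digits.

040000

|K| = 4 > B = 3, so first hash the key.
H(K): XOR d3⊕33⊕b4⊕50 = 04.
Zero-pad H(K) = 04 to 3 bytes: K' = 04 00 00.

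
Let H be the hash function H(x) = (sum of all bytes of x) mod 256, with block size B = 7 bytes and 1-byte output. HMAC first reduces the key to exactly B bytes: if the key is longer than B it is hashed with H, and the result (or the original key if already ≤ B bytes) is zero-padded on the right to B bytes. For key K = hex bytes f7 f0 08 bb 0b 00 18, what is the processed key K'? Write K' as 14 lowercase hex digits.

Key hex bytes f7 f0 08 bb 0b 00 18 is exactly B = 7 bytes: K' = f7 f0 08 bb 0b 00 18.

f7f008bb0b0018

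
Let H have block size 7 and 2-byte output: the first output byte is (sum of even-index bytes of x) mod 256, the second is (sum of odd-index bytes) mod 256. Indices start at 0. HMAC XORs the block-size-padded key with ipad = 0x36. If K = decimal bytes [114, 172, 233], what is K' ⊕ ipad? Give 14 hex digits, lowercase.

Key decimal bytes [114, 172, 233] = 72 ac e9 is 3 bytes ≤ B = 7; zero-pad to 7 bytes: K' = 72 ac e9 00 00 00 00.
XOR each byte with 0x36: 72⊕36=44, ac⊕36=9a, e9⊕36=df, 00⊕36=36, 00⊕36=36, 00⊕36=36, 00⊕36=36.

449adf36363636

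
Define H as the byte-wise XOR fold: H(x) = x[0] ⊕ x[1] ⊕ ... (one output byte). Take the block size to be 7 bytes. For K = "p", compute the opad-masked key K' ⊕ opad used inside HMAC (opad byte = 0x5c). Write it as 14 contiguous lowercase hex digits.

Key "p" = 70 is 1 byte ≤ B = 7; zero-pad to 7 bytes: K' = 70 00 00 00 00 00 00.
XOR each byte with 0x5c: 70⊕5c=2c, 00⊕5c=5c, 00⊕5c=5c, 00⊕5c=5c, 00⊕5c=5c, 00⊕5c=5c, 00⊕5c=5c.

2c5c5c5c5c5c5c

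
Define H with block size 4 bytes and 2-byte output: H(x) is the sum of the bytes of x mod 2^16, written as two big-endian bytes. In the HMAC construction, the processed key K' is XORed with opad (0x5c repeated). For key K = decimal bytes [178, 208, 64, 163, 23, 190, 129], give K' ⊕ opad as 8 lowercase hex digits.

5fe75c5c

Key decimal bytes [178, 208, 64, 163, 23, 190, 129] = b2 d0 40 a3 17 be 81 is 7 bytes > B = 4, so hash it first: H(key) = 03 bb, then zero-pad to 4 bytes: K' = 03 bb 00 00.
XOR each byte with 0x5c: 03⊕5c=5f, bb⊕5c=e7, 00⊕5c=5c, 00⊕5c=5c.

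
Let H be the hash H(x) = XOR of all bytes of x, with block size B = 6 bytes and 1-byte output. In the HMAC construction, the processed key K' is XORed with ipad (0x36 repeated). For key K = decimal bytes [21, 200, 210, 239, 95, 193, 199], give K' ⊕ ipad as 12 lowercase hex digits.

8f3636363636

Key decimal bytes [21, 200, 210, 239, 95, 193, 199] = 15 c8 d2 ef 5f c1 c7 is 7 bytes > B = 6, so hash it first: H(key) = b9, then zero-pad to 6 bytes: K' = b9 00 00 00 00 00.
XOR each byte with 0x36: b9⊕36=8f, 00⊕36=36, 00⊕36=36, 00⊕36=36, 00⊕36=36, 00⊕36=36.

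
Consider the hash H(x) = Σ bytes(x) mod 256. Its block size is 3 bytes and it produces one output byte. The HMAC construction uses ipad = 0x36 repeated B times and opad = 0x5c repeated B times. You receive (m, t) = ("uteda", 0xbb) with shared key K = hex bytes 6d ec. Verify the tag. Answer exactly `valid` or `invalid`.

Key hex bytes 6d ec is 2 bytes ≤ B = 3; zero-pad to 3 bytes: K' = 6d ec 00.
K' ⊕ ipad = 5b da 36; K' ⊕ opad = 31 b0 5c.
Inner hash: sum = 91+218+54+117+116+101+100+97 = 894; mod 256 = 126 → 7e.
Outer hash (recomputed tag): sum = 49+176+92+126 = 443; mod 256 = 187 → bb.
Recomputed tag = bb; claimed = bb → match.

valid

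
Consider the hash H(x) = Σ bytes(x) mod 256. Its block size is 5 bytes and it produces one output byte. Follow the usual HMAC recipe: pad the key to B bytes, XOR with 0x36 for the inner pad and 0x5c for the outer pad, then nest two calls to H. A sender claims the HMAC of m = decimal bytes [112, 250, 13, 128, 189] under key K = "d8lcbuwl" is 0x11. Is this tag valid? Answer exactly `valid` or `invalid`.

invalid

Key "d8lcbuwl" = 64 38 6c 63 62 75 77 6c is 8 bytes > B = 5, so hash it first: H(key) = 25, then zero-pad to 5 bytes: K' = 25 00 00 00 00.
K' ⊕ ipad = 13 36 36 36 36; K' ⊕ opad = 79 5c 5c 5c 5c.
Inner hash: sum = 19+54+54+54+54+112+250+13+128+189 = 927; mod 256 = 159 → 9f.
Outer hash (recomputed tag): sum = 121+92+92+92+92+159 = 648; mod 256 = 136 → 88.
Recomputed tag = 88; claimed = 11 → mismatch.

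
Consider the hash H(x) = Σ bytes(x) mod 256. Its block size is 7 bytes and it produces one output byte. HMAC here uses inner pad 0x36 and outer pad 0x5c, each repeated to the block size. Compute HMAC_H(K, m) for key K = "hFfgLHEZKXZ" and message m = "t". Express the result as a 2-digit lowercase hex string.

Key "hFfgLHEZKXZ" = 68 46 66 67 4c 48 45 5a 4b 58 5a is 11 bytes > B = 7, so hash it first: H(key) = ab, then zero-pad to 7 bytes: K' = ab 00 00 00 00 00 00.
K' ⊕ ipad = 9d 36 36 36 36 36 36.  K' ⊕ opad = f7 5c 5c 5c 5c 5c 5c.
Inner input = (K'⊕ipad) ∥ m = 9d 36 36 36 36 36 36 ∥ 74.
Inner hash: sum = 157+54+54+54+54+54+54+116 = 597; mod 256 = 85 → 55.
Outer input = (K'⊕opad) ∥ inner = f7 5c 5c 5c 5c 5c 5c ∥ 55.
Outer hash (tag): sum = 247+92+92+92+92+92+92+85 = 884; mod 256 = 116 → 74.

74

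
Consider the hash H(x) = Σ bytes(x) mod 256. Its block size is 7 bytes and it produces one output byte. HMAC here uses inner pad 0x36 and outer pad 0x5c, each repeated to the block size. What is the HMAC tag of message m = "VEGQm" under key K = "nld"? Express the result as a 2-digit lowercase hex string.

86

Key "nld" = 6e 6c 64 is 3 bytes ≤ B = 7; zero-pad to 7 bytes: K' = 6e 6c 64 00 00 00 00.
K' ⊕ ipad = 58 5a 52 36 36 36 36.  K' ⊕ opad = 32 30 38 5c 5c 5c 5c.
Inner input = (K'⊕ipad) ∥ m = 58 5a 52 36 36 36 36 ∥ 56 45 47 51 6d.
Inner hash: sum = 88+90+82+54+54+54+54+86+69+71+81+109 = 892; mod 256 = 124 → 7c.
Outer input = (K'⊕opad) ∥ inner = 32 30 38 5c 5c 5c 5c ∥ 7c.
Outer hash (tag): sum = 50+48+56+92+92+92+92+124 = 646; mod 256 = 134 → 86.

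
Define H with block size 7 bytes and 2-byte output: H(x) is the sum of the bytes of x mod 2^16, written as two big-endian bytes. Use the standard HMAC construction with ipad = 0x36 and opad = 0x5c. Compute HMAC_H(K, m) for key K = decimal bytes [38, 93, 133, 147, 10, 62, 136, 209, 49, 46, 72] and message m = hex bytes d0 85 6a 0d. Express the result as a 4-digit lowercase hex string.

03d1

Key decimal bytes [38, 93, 133, 147, 10, 62, 136, 209, 49, 46, 72] = 26 5d 85 93 0a 3e 88 d1 31 2e 48 is 11 bytes > B = 7, so hash it first: H(key) = 03 e3, then zero-pad to 7 bytes: K' = 03 e3 00 00 00 00 00.
K' ⊕ ipad = 35 d5 36 36 36 36 36.  K' ⊕ opad = 5f bf 5c 5c 5c 5c 5c.
Inner input = (K'⊕ipad) ∥ m = 35 d5 36 36 36 36 36 ∥ d0 85 6a 0d.
Inner hash: sum = 53+213+54+54+54+54+54+208+133+106+13 = 996 → 03 e4.
Outer input = (K'⊕opad) ∥ inner = 5f bf 5c 5c 5c 5c 5c ∥ 03 e4.
Outer hash (tag): sum = 95+191+92+92+92+92+92+3+228 = 977 → 03 d1.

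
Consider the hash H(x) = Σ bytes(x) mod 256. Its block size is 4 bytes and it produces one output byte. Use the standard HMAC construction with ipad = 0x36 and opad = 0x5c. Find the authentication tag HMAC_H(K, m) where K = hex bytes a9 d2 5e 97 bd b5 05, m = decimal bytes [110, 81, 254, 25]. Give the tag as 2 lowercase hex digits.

18

Key hex bytes a9 d2 5e 97 bd b5 05 is 7 bytes > B = 4, so hash it first: H(key) = e7, then zero-pad to 4 bytes: K' = e7 00 00 00.
K' ⊕ ipad = d1 36 36 36.  K' ⊕ opad = bb 5c 5c 5c.
Inner input = (K'⊕ipad) ∥ m = d1 36 36 36 ∥ 6e 51 fe 19.
Inner hash: sum = 209+54+54+54+110+81+254+25 = 841; mod 256 = 73 → 49.
Outer input = (K'⊕opad) ∥ inner = bb 5c 5c 5c ∥ 49.
Outer hash (tag): sum = 187+92+92+92+73 = 536; mod 256 = 24 → 18.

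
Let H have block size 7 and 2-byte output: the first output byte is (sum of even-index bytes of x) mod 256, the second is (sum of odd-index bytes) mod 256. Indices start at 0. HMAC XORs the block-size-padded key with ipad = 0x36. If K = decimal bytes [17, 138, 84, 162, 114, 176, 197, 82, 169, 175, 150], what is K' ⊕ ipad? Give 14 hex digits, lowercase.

Key decimal bytes [17, 138, 84, 162, 114, 176, 197, 82, 169, 175, 150] = 11 8a 54 a2 72 b0 c5 52 a9 af 96 is 11 bytes > B = 7, so hash it first: H(key) = db dd, then zero-pad to 7 bytes: K' = db dd 00 00 00 00 00.
XOR each byte with 0x36: db⊕36=ed, dd⊕36=eb, 00⊕36=36, 00⊕36=36, 00⊕36=36, 00⊕36=36, 00⊕36=36.

edeb3636363636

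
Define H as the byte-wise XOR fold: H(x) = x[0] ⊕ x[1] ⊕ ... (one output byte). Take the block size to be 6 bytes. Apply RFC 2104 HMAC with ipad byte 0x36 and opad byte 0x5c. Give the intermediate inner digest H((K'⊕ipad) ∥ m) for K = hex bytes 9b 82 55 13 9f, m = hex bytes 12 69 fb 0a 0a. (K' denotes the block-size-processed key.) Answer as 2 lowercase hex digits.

40

Key hex bytes 9b 82 55 13 9f is 5 bytes ≤ B = 6; zero-pad to 6 bytes: K' = 9b 82 55 13 9f 00.
K' ⊕ ipad = ad b4 63 25 a9 36.
Inner input = ad b4 63 25 a9 36 ∥ 12 69 fb 0a 0a.
Inner hash: XOR ad⊕b4⊕63⊕25⊕a9⊕36⊕12⊕69⊕fb⊕0a⊕0a = 40.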